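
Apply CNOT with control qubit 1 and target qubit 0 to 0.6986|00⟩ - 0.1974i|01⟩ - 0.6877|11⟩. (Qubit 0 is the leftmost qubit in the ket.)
0.6986|00⟩ - 0.6877|01⟩ - 0.1974i|11⟩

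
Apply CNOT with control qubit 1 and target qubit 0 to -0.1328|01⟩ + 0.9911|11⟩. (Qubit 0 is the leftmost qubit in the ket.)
0.9911|01⟩ - 0.1328|11⟩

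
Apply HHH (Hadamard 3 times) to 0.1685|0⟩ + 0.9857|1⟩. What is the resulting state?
0.8161|0⟩ - 0.5778|1⟩

H² = I, so H^3 = H: a single Hadamard. With (a, b) = (0.1685, 0.9857), H gives ((a + b)/√2, (a − b)/√2) = (0.8161, -0.5778).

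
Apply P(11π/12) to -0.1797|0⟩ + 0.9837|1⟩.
-0.1797|0⟩ + (-0.9502 + 0.2546i)|1⟩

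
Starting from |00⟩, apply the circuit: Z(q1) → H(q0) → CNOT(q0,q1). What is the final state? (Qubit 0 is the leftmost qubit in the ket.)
1/√2|00⟩ + 1/√2|11⟩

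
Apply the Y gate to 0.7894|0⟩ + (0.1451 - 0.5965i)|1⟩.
(-0.5965 - 0.1451i)|0⟩ + 0.7894i|1⟩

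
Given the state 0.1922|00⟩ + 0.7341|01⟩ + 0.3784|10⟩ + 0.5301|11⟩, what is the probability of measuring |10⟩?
0.1432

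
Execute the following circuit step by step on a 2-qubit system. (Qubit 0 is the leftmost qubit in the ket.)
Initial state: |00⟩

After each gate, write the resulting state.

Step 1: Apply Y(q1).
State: i|01⟩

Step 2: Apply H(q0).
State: (1/√2)i|01⟩ + (1/√2)i|11⟩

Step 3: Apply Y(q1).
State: 1/√2|00⟩ + 1/√2|10⟩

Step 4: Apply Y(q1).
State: (1/√2)i|01⟩ + (1/√2)i|11⟩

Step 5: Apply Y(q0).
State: 1/√2|01⟩ - 1/√2|11⟩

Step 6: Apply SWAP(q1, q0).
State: 1/√2|10⟩ - 1/√2|11⟩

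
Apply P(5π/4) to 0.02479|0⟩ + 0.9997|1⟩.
0.02479|0⟩ + (-0.7069 - 0.7069i)|1⟩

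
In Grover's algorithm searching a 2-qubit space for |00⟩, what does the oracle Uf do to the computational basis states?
Uf|x⟩ = -|x⟩ if x = 00, else |x⟩ (phase flip on target)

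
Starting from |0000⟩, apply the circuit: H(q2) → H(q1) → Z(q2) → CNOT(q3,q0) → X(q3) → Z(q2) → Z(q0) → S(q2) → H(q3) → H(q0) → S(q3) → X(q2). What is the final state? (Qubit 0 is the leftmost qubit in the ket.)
0.25i|0000⟩ + 0.25|0001⟩ + 0.25|0010⟩ - 0.25i|0011⟩ + 0.25i|0100⟩ + 0.25|0101⟩ + 0.25|0110⟩ - 0.25i|0111⟩ + 0.25i|1000⟩ + 0.25|1001⟩ + 0.25|1010⟩ - 0.25i|1011⟩ + 0.25i|1100⟩ + 0.25|1101⟩ + 0.25|1110⟩ - 0.25i|1111⟩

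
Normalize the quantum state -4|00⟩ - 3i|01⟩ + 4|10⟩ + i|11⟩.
-0.6172|00⟩ - 0.4629i|01⟩ + 0.6172|10⟩ + 0.1543i|11⟩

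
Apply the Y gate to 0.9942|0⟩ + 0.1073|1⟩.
-0.1073i|0⟩ + 0.9942i|1⟩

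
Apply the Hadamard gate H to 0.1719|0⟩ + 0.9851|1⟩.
0.8181|0⟩ - 0.575|1⟩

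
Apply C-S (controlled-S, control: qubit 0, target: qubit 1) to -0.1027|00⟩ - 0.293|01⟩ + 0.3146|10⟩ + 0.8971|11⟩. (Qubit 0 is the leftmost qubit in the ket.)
-0.1027|00⟩ - 0.293|01⟩ + 0.3146|10⟩ + 0.8971i|11⟩

C-S leaves the control-|0⟩ kets |00⟩, |01⟩ unchanged and applies S to qubit 1 on the control-|1⟩ pair (|10⟩, |11⟩).
S = [[1, 0], [0, i]].
With a = amp(|10⟩) = 0.3146 and b = amp(|11⟩) = 0.8971:
new amp(|10⟩) = (1)·a = 0.3146
new amp(|11⟩) = (i)·b = 0.8971i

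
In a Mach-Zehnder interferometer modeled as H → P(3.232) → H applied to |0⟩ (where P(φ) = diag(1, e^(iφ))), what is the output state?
(0.002042 - 0.04514i)|0⟩ + (0.998 + 0.04514i)|1⟩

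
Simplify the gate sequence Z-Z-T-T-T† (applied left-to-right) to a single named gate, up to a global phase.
T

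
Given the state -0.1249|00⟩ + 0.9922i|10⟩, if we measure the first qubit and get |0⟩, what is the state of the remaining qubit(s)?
-|0⟩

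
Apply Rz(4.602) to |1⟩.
(-0.667 + 0.745i)|1⟩

Rz(4.602) = [[e^(−iθ/2), 0], [0, e^(iθ/2)]] with e^(±iθ/2) = cos(θ/2) ± i·sin(θ/2); θ = 4.602, cos(θ/2) ≈ -0.667021, sin(θ/2) ≈ 0.745039.
With a = amp(|0⟩) = 0 and b = amp(|1⟩) = 1:
new amp(|0⟩) = (-0.667021 - 0.745039i)·a = 0
new amp(|1⟩) = (-0.667021 + 0.745039i)·b = (-0.667 + 0.745i)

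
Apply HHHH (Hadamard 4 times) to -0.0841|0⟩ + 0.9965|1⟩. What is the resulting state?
-0.0841|0⟩ + 0.9965|1⟩

H² = I, so an even number of Hadamards cancels: H^4 = I and the state is unchanged.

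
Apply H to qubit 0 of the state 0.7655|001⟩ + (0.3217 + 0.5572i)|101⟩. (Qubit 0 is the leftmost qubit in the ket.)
(0.7688 + 0.394i)|001⟩ + (0.3138 - 0.394i)|101⟩

H on qubit 0 mixes each pair of kets that differ only in qubit 0: amplitudes (a, b) of (|…0…⟩, |…1…⟩) become ((a + b)/√2, (a − b)/√2). Kets absent from the input have amplitude 0.
(|001⟩, |101⟩): (a, b) = (0.7655, (0.3217 + 0.5572i)) → ((0.7688 + 0.394i), (0.3138 - 0.394i))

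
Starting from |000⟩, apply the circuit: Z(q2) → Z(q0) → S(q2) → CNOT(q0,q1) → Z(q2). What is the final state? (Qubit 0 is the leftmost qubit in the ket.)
|000⟩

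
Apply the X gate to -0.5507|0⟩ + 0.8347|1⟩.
0.8347|0⟩ - 0.5507|1⟩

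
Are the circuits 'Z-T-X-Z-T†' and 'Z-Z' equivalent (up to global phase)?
No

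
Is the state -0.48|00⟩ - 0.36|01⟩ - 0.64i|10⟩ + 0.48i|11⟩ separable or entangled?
Entangled

Writing the state as a|00⟩ + b|01⟩ + c|10⟩ + d|11⟩, it is a product state iff ad − bc = 0.
Here (a, b, c, d) = (-0.48, -0.36, -0.64i, 0.48i): ad − bc = (-0.48)(0.48i) − (-0.36)(-0.64i) = -0.4608i ≠ 0, so the state is entangled.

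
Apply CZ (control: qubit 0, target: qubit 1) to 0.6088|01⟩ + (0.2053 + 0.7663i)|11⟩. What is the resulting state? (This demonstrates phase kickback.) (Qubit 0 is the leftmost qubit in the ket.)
0.6088|01⟩ + (-0.2053 - 0.7663i)|11⟩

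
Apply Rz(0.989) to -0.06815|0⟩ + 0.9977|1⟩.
(-0.05999 + 0.03234i)|0⟩ + (0.8782 + 0.4735i)|1⟩

Rz(0.989) = [[e^(−iθ/2), 0], [0, e^(iθ/2)]] with e^(±iθ/2) = cos(θ/2) ± i·sin(θ/2); θ = 0.989, cos(θ/2) ≈ 0.880206, sin(θ/2) ≈ 0.474592.
With a = amp(|0⟩) = -0.06815 and b = amp(|1⟩) = 0.9977:
new amp(|0⟩) = (0.880206 - 0.474592i)·a = (-0.05999 + 0.03234i)
new amp(|1⟩) = (0.880206 + 0.474592i)·b = (0.8782 + 0.4735i)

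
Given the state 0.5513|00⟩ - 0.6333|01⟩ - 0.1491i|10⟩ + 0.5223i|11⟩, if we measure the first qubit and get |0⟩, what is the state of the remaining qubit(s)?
0.6566|0⟩ - 0.7542|1⟩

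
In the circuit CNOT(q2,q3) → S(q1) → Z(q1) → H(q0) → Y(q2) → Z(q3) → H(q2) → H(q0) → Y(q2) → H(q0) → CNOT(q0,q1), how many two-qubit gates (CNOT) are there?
2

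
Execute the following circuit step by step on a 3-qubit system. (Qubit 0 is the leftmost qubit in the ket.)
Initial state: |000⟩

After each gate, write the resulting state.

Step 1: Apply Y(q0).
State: i|100⟩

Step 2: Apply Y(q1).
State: -|110⟩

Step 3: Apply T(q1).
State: (-1/√2 - (1/√2)i)|110⟩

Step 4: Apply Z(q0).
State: (1/√2 + (1/√2)i)|110⟩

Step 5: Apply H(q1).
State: (1/2 + (1/2)i)|100⟩ + (-1/2 - (1/2)i)|110⟩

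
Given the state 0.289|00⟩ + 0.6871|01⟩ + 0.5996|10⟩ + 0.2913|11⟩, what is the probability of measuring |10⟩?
0.3595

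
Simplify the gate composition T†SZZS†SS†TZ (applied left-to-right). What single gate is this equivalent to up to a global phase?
Z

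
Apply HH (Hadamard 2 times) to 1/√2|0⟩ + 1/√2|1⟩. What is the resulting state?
1/√2|0⟩ + 1/√2|1⟩

H² = I, so an even number of Hadamards cancels: H^2 = I and the state is unchanged.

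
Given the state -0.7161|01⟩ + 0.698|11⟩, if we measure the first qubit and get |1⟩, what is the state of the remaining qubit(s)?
|1⟩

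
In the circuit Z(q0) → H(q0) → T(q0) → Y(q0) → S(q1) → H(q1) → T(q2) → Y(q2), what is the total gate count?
8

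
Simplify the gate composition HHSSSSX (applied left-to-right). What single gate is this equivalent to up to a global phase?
X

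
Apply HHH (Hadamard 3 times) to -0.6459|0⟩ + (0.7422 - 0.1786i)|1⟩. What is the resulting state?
(0.06809 - 0.1263i)|0⟩ + (-0.9815 + 0.1263i)|1⟩

H² = I, so H^3 = H: a single Hadamard. With (a, b) = (-0.6459, (0.7422 - 0.1786i)), H gives ((a + b)/√2, (a − b)/√2) = ((0.06809 - 0.1263i), (-0.9815 + 0.1263i)).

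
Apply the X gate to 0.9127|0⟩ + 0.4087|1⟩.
0.4087|0⟩ + 0.9127|1⟩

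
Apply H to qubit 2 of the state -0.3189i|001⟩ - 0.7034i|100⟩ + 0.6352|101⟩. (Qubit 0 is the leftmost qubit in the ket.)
-0.2255i|000⟩ + 0.2255i|001⟩ + (0.4492 - 0.4974i)|100⟩ + (-0.4492 - 0.4974i)|101⟩

H on qubit 2 mixes each pair of kets that differ only in qubit 2: amplitudes (a, b) of (|…0…⟩, |…1…⟩) become ((a + b)/√2, (a − b)/√2). Kets absent from the input have amplitude 0.
(|000⟩, |001⟩): (a, b) = (0, -0.3189i) → (-0.2255i, 0.2255i)
(|100⟩, |101⟩): (a, b) = (-0.7034i, 0.6352) → ((0.4492 - 0.4974i), (-0.4492 - 0.4974i))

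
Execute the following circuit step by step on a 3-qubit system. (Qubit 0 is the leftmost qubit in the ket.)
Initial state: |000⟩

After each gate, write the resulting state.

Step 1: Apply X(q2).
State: |001⟩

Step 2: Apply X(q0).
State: |101⟩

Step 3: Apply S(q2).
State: i|101⟩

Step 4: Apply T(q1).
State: i|101⟩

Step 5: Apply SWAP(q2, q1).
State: i|110⟩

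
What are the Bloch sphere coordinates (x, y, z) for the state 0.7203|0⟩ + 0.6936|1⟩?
(0.9992, 0, 0.03775)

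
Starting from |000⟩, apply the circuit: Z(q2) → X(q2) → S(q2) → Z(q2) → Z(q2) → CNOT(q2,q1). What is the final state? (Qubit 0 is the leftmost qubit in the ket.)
i|011⟩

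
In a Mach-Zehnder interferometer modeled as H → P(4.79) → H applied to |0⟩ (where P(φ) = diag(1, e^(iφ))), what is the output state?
(0.5388 - 0.4985i)|0⟩ + (0.4612 + 0.4985i)|1⟩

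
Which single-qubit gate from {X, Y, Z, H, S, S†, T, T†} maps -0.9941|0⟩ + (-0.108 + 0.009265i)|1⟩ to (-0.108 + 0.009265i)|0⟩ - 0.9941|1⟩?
X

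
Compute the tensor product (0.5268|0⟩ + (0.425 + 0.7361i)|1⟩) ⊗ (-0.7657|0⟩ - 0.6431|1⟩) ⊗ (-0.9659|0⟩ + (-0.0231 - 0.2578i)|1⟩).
0.3896|000⟩ + (0.009318 + 0.104i)|001⟩ + 0.3272|010⟩ + (0.007826 + 0.08734i)|011⟩ + (0.3143 + 0.5444i)|100⟩ + (-0.1378 + 0.09691i)|101⟩ + (0.264 + 0.4572i)|110⟩ + (-0.1157 + 0.0814i)|111⟩

amp(|b₁b₂…⟩) = product of the factor amplitudes for bits b₁, b₂, …; only kets whose every factor amplitude is nonzero survive.
|000⟩: (0.5268)(-0.7657)(-0.9659) = 0.3896
|001⟩: (0.5268)(-0.7657)(-0.0231 - 0.2578i) = (0.009318 + 0.104i)
|010⟩: (0.5268)(-0.6431)(-0.9659) = 0.3272
|011⟩: (0.5268)(-0.6431)(-0.0231 - 0.2578i) = (0.007826 + 0.08734i)
|100⟩: (0.425 + 0.7361i)(-0.7657)(-0.9659) = (0.3143 + 0.5444i)
|101⟩: (0.425 + 0.7361i)(-0.7657)(-0.0231 - 0.2578i) = (-0.1378 + 0.09691i)
|110⟩: (0.425 + 0.7361i)(-0.6431)(-0.9659) = (0.264 + 0.4572i)
|111⟩: (0.425 + 0.7361i)(-0.6431)(-0.0231 - 0.2578i) = (-0.1157 + 0.0814i)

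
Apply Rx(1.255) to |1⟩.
-0.5871i|0⟩ + 0.8095|1⟩

Rx(1.255) = [[cos(θ/2), −i·sin(θ/2)], [−i·sin(θ/2), cos(θ/2)]]; θ = 1.255, cos(θ/2) ≈ 0.809498, sin(θ/2) ≈ 0.587123.
With a = amp(|0⟩) = 0 and b = amp(|1⟩) = 1:
new amp(|0⟩) = (0.809498)·a + (-0.587123i)·b = -0.5871i
new amp(|1⟩) = (-0.587123i)·a + (0.809498)·b = 0.8095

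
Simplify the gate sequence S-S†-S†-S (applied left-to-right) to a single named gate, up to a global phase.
I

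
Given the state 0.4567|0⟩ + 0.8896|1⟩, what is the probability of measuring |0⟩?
0.2086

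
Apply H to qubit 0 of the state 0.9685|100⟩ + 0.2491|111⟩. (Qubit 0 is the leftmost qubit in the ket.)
0.6848|000⟩ + 0.1761|011⟩ - 0.6848|100⟩ - 0.1761|111⟩

H on qubit 0 mixes each pair of kets that differ only in qubit 0: amplitudes (a, b) of (|…0…⟩, |…1…⟩) become ((a + b)/√2, (a − b)/√2). Kets absent from the input have amplitude 0.
(|000⟩, |100⟩): (a, b) = (0, 0.9685) → (0.6848, -0.6848)
(|011⟩, |111⟩): (a, b) = (0, 0.2491) → (0.1761, -0.1761)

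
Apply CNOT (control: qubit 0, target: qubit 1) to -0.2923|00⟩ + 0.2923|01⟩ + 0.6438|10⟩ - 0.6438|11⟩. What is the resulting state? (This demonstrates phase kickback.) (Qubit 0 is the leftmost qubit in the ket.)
-0.2923|00⟩ + 0.2923|01⟩ - 0.6438|10⟩ + 0.6438|11⟩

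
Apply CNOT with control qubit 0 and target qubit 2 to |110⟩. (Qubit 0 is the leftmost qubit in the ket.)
|111⟩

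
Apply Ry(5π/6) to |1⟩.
-0.9659|0⟩ + 0.2588|1⟩

Ry(5π/6) = [[cos(θ/2), −sin(θ/2)], [sin(θ/2), cos(θ/2)]]; θ = 5π/6, cos(θ/2) ≈ 0.258819, sin(θ/2) ≈ 0.965926.
With a = amp(|0⟩) = 0 and b = amp(|1⟩) = 1:
new amp(|0⟩) = (0.258819)·a + (-0.965926)·b = -0.9659
new amp(|1⟩) = (0.965926)·a + (0.258819)·b = 0.2588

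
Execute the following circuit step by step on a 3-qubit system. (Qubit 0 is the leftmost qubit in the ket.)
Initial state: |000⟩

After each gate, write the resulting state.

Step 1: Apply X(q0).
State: |100⟩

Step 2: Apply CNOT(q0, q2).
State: |101⟩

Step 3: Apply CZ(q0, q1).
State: |101⟩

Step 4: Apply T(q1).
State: |101⟩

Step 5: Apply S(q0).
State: i|101⟩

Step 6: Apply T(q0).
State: (-1/√2 + (1/√2)i)|101⟩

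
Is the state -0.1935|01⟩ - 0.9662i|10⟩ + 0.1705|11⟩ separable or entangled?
Entangled

Writing the state as a|00⟩ + b|01⟩ + c|10⟩ + d|11⟩, it is a product state iff ad − bc = 0.
Here (a, b, c, d) = (0, -0.1935, -0.9662i, 0.1705): ad − bc = (0)(0.1705) − (-0.1935)(-0.9662i) = -0.187i ≠ 0, so the state is entangled.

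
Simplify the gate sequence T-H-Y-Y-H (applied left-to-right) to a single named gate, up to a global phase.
T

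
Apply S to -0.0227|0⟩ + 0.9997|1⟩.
-0.0227|0⟩ + 0.9997i|1⟩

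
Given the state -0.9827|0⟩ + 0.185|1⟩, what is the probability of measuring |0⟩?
0.9657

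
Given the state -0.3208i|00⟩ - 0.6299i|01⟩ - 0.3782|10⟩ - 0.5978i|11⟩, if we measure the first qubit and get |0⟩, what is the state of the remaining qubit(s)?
-0.4538i|0⟩ - 0.8911i|1⟩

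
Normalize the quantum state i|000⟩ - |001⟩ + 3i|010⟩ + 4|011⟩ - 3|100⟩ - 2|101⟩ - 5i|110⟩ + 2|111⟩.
0.1204i|000⟩ - 0.1204|001⟩ + 0.3612i|010⟩ + 0.4815|011⟩ - 0.3612|100⟩ - 0.2408|101⟩ - 0.6019i|110⟩ + 0.2408|111⟩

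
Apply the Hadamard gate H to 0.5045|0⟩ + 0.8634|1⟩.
0.9673|0⟩ - 0.2538|1⟩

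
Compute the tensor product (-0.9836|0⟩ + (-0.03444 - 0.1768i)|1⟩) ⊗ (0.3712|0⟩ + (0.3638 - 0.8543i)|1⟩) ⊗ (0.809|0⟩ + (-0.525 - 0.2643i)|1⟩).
-0.2954|000⟩ + (0.1917 + 0.0965i)|001⟩ + (-0.2895 + 0.6798i)|010⟩ + (0.41 - 0.3466i)|011⟩ + (-0.01034 - 0.05309i)|100⟩ + (-0.01063 + 0.03783i)|101⟩ + (-0.1323 - 0.02823i)|110⟩ + (0.07665 + 0.06155i)|111⟩

amp(|b₁b₂…⟩) = product of the factor amplitudes for bits b₁, b₂, …; only kets whose every factor amplitude is nonzero survive.
|000⟩: (-0.9836)(0.3712)(0.809) = -0.2954
|001⟩: (-0.9836)(0.3712)(-0.525 - 0.2643i) = (0.1917 + 0.0965i)
|010⟩: (-0.9836)(0.3638 - 0.8543i)(0.809) = (-0.2895 + 0.6798i)
|011⟩: (-0.9836)(0.3638 - 0.8543i)(-0.525 - 0.2643i) = (0.41 - 0.3466i)
|100⟩: (-0.03444 - 0.1768i)(0.3712)(0.809) = (-0.01034 - 0.05309i)
|101⟩: (-0.03444 - 0.1768i)(0.3712)(-0.525 - 0.2643i) = (-0.01063 + 0.03783i)
|110⟩: (-0.03444 - 0.1768i)(0.3638 - 0.8543i)(0.809) = (-0.1323 - 0.02823i)
|111⟩: (-0.03444 - 0.1768i)(0.3638 - 0.8543i)(-0.525 - 0.2643i) = (0.07665 + 0.06155i)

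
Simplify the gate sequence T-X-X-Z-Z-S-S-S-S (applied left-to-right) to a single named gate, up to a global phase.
T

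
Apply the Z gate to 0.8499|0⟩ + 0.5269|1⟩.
0.8499|0⟩ - 0.5269|1⟩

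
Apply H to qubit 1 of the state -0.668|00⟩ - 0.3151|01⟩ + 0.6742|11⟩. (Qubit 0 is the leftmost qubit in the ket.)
-0.6952|00⟩ - 0.2495|01⟩ + 0.4767|10⟩ - 0.4767|11⟩

H on qubit 1 mixes each pair of kets that differ only in qubit 1: amplitudes (a, b) of (|…0…⟩, |…1…⟩) become ((a + b)/√2, (a − b)/√2). Kets absent from the input have amplitude 0.
(|00⟩, |01⟩): (a, b) = (-0.668, -0.3151) → (-0.6952, -0.2495)
(|10⟩, |11⟩): (a, b) = (0, 0.6742) → (0.4767, -0.4767)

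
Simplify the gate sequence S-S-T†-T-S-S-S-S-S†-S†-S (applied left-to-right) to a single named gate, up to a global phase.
S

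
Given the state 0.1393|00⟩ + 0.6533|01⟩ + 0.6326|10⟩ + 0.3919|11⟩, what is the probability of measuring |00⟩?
0.0194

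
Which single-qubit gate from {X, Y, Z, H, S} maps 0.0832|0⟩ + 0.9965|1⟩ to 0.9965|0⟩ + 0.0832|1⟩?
X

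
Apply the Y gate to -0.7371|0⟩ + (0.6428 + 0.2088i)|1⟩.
(0.2088 - 0.6428i)|0⟩ - 0.7371i|1⟩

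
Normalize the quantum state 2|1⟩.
|1⟩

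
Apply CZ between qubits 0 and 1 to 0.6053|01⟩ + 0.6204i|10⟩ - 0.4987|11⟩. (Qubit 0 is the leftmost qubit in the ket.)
0.6053|01⟩ + 0.6204i|10⟩ + 0.4987|11⟩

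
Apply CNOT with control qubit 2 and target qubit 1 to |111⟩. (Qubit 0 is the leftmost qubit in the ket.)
|101⟩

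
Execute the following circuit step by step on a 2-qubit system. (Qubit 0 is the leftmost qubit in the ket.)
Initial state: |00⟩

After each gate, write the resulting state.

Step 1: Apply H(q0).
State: 1/√2|00⟩ + 1/√2|10⟩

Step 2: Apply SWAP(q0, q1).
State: 1/√2|00⟩ + 1/√2|01⟩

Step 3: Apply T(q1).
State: 1/√2|00⟩ + (1/2 + (1/2)i)|01⟩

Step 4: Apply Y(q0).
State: (1/√2)i|10⟩ + (-1/2 + (1/2)i)|11⟩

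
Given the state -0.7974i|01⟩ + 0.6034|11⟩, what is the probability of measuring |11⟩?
0.3641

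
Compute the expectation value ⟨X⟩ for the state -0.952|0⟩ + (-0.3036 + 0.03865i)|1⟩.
0.5781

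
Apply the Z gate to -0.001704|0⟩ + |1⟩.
-0.001704|0⟩ - |1⟩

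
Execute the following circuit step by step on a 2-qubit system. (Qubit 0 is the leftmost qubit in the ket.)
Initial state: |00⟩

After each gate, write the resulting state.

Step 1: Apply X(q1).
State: |01⟩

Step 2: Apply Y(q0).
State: i|11⟩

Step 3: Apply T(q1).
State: (-1/√2 + (1/√2)i)|11⟩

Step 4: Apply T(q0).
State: -|11⟩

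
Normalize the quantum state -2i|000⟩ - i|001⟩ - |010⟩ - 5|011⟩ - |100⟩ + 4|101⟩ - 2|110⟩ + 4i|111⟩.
-0.2425i|000⟩ - 0.1213i|001⟩ - 0.1213|010⟩ - 0.6063|011⟩ - 0.1213|100⟩ + 0.4851|101⟩ - 0.2425|110⟩ + 0.4851i|111⟩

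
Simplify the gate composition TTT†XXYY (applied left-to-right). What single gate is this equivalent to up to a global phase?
T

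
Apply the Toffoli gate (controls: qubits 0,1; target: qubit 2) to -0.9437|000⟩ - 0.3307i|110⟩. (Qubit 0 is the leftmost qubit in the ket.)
-0.9437|000⟩ - 0.3307i|111⟩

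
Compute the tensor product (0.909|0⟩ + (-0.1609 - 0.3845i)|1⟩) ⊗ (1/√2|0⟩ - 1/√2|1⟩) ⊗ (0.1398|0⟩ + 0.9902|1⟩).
0.08986|000⟩ + 0.6365|001⟩ - 0.08986|010⟩ - 0.6365|011⟩ + (-0.01591 - 0.03801i)|100⟩ + (-0.1127 - 0.2692i)|101⟩ + (0.01591 + 0.03801i)|110⟩ + (0.1127 + 0.2692i)|111⟩

amp(|b₁b₂…⟩) = product of the factor amplitudes for bits b₁, b₂, …; only kets whose every factor amplitude is nonzero survive.
|000⟩: (0.909)(1/√2)(0.1398) = 0.08986
|001⟩: (0.909)(1/√2)(0.9902) = 0.6365
|010⟩: (0.909)(-1/√2)(0.1398) = -0.08986
|011⟩: (0.909)(-1/√2)(0.9902) = -0.6365
|100⟩: (-0.1609 - 0.3845i)(1/√2)(0.1398) = (-0.01591 - 0.03801i)
|101⟩: (-0.1609 - 0.3845i)(1/√2)(0.9902) = (-0.1127 - 0.2692i)
|110⟩: (-0.1609 - 0.3845i)(-1/√2)(0.1398) = (0.01591 + 0.03801i)
|111⟩: (-0.1609 - 0.3845i)(-1/√2)(0.9902) = (0.1127 + 0.2692i)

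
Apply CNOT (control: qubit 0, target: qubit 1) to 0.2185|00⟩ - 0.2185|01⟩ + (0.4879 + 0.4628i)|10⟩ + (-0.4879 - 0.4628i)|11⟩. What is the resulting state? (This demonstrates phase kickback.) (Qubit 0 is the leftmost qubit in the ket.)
0.2185|00⟩ - 0.2185|01⟩ + (-0.4879 - 0.4628i)|10⟩ + (0.4879 + 0.4628i)|11⟩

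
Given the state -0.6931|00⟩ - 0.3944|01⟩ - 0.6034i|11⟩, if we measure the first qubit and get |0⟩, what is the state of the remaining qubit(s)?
-0.8691|0⟩ - 0.4946|1⟩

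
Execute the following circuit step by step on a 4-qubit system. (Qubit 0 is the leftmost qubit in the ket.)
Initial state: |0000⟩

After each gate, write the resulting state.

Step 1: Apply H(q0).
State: 1/√2|0000⟩ + 1/√2|1000⟩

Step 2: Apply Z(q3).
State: 1/√2|0000⟩ + 1/√2|1000⟩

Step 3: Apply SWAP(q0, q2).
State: 1/√2|0000⟩ + 1/√2|0010⟩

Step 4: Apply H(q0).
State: 1/2|0000⟩ + 1/2|0010⟩ + 1/2|1000⟩ + 1/2|1010⟩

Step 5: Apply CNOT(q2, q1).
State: 1/2|0000⟩ + 1/2|0110⟩ + 1/2|1000⟩ + 1/2|1110⟩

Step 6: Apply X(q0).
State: 1/2|0000⟩ + 1/2|0110⟩ + 1/2|1000⟩ + 1/2|1110⟩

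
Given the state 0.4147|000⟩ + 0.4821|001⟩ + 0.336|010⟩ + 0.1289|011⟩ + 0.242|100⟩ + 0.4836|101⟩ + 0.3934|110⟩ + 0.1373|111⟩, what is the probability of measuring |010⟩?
0.1129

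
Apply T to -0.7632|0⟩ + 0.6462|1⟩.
-0.7632|0⟩ + (0.4569 + 0.4569i)|1⟩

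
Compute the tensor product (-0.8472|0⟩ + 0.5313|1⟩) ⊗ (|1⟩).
-0.8472|01⟩ + 0.5313|11⟩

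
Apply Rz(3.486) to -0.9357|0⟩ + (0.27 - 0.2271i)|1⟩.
(0.1603 + 0.9219i)|0⟩ + (0.1775 + 0.3049i)|1⟩

Rz(3.486) = [[e^(−iθ/2), 0], [0, e^(iθ/2)]] with e^(±iθ/2) = cos(θ/2) ± i·sin(θ/2); θ = 3.486, cos(θ/2) ≈ -0.171354, sin(θ/2) ≈ 0.98521.
With a = amp(|0⟩) = -0.9357 and b = amp(|1⟩) = (0.27 - 0.2271i):
new amp(|0⟩) = (-0.171354 - 0.98521i)·a = (0.1603 + 0.9219i)
new amp(|1⟩) = (-0.171354 + 0.98521i)·b = (0.1775 + 0.3049i)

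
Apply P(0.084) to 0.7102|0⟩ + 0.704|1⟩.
0.7102|0⟩ + (0.7015 + 0.05907i)|1⟩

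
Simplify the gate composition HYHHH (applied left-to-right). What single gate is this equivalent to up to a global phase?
Y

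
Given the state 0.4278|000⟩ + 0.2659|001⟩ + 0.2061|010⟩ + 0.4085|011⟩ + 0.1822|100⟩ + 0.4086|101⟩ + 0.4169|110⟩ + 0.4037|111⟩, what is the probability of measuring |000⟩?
0.183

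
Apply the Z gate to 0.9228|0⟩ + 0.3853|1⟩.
0.9228|0⟩ - 0.3853|1⟩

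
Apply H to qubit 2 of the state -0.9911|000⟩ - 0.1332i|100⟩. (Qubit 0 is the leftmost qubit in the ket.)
-0.7008|000⟩ - 0.7008|001⟩ - 0.09419i|100⟩ - 0.09419i|101⟩

H on qubit 2 mixes each pair of kets that differ only in qubit 2: amplitudes (a, b) of (|…0…⟩, |…1…⟩) become ((a + b)/√2, (a − b)/√2). Kets absent from the input have amplitude 0.
(|000⟩, |001⟩): (a, b) = (-0.9911, 0) → (-0.7008, -0.7008)
(|100⟩, |101⟩): (a, b) = (-0.1332i, 0) → (-0.09419i, -0.09419i)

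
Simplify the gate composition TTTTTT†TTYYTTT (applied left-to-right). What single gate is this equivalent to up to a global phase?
T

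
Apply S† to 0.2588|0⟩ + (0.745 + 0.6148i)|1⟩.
0.2588|0⟩ + (0.6148 - 0.745i)|1⟩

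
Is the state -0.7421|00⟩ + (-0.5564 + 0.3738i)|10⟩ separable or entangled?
Separable

Writing the state as a|00⟩ + b|01⟩ + c|10⟩ + d|11⟩, it is a product state iff ad − bc = 0.
Here (a, b, c, d) = (-0.7421, 0, (-0.5564 + 0.3738i), 0): ad − bc = (-0.7421)(0) − (0)(-0.5564 + 0.3738i) = 0, so the state is separable.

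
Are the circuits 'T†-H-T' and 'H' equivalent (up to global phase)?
No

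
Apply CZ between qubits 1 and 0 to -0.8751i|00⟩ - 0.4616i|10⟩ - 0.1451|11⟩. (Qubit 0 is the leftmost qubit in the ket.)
-0.8751i|00⟩ - 0.4616i|10⟩ + 0.1451|11⟩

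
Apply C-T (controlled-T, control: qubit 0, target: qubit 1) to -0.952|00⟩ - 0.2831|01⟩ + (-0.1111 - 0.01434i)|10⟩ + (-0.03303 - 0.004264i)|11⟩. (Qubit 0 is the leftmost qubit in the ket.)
-0.952|00⟩ - 0.2831|01⟩ + (-0.1111 - 0.01434i)|10⟩ + (-0.02034 - 0.02637i)|11⟩

C-T leaves the control-|0⟩ kets |00⟩, |01⟩ unchanged and applies T to qubit 1 on the control-|1⟩ pair (|10⟩, |11⟩).
T = [[1, 0], [0, (1/√2 + (1/√2)i)]].
With a = amp(|10⟩) = (-0.1111 - 0.01434i) and b = amp(|11⟩) = (-0.03303 - 0.004264i):
new amp(|10⟩) = (1)·a = (-0.1111 - 0.01434i)
new amp(|11⟩) = (1/√2 + (1/√2)i)·b = (-0.02034 - 0.02637i)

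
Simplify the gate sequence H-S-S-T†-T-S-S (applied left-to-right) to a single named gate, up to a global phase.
H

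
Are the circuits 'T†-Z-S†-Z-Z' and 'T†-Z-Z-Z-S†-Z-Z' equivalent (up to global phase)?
Yes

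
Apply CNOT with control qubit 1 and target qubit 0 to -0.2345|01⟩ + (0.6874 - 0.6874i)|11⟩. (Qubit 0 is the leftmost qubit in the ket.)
(0.6874 - 0.6874i)|01⟩ - 0.2345|11⟩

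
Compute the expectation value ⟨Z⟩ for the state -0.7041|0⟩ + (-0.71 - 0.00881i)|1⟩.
-0.008421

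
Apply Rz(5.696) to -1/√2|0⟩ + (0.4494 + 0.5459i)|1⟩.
(0.6768 + 0.2046i)|0⟩ + (-0.5881 - 0.3925i)|1⟩

Rz(5.696) = [[e^(−iθ/2), 0], [0, e^(iθ/2)]] with e^(±iθ/2) = cos(θ/2) ± i·sin(θ/2); θ = 5.696, cos(θ/2) ≈ -0.95721, sin(θ/2) ≈ 0.289393.
With a = amp(|0⟩) = -1/√2 and b = amp(|1⟩) = (0.4494 + 0.5459i):
new amp(|0⟩) = (-0.95721 - 0.289393i)·a = (0.6768 + 0.2046i)
new amp(|1⟩) = (-0.95721 + 0.289393i)·b = (-0.5881 - 0.3925i)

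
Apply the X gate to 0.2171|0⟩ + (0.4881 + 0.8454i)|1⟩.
(0.4881 + 0.8454i)|0⟩ + 0.2171|1⟩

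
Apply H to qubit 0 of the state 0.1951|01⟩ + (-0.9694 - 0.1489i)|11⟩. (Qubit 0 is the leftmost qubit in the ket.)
(-0.5475 - 0.1053i)|01⟩ + (0.8234 + 0.1053i)|11⟩

H on qubit 0 mixes each pair of kets that differ only in qubit 0: amplitudes (a, b) of (|…0…⟩, |…1…⟩) become ((a + b)/√2, (a − b)/√2). Kets absent from the input have amplitude 0.
(|01⟩, |11⟩): (a, b) = (0.1951, (-0.9694 - 0.1489i)) → ((-0.5475 - 0.1053i), (0.8234 + 0.1053i))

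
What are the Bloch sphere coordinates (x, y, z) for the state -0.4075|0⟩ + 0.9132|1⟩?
(-0.7443, 0, -0.6679)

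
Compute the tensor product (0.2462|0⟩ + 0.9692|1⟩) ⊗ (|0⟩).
0.2462|00⟩ + 0.9692|10⟩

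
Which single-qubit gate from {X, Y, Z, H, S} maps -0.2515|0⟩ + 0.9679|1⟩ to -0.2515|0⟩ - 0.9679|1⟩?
Z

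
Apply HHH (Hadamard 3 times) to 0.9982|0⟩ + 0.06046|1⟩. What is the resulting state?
0.7486|0⟩ + 0.6631|1⟩

H² = I, so H^3 = H: a single Hadamard. With (a, b) = (0.9982, 0.06046), H gives ((a + b)/√2, (a − b)/√2) = (0.7486, 0.6631).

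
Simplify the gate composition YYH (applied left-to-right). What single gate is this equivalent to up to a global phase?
H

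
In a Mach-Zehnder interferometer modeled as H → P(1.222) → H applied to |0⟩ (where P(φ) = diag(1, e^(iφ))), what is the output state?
(0.6709 + 0.4699i)|0⟩ + (0.3291 - 0.4699i)|1⟩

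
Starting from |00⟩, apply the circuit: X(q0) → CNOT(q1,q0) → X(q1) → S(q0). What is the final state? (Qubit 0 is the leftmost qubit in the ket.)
i|11⟩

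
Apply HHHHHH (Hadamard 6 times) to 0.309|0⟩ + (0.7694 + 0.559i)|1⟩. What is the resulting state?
0.309|0⟩ + (0.7694 + 0.559i)|1⟩

H² = I, so an even number of Hadamards cancels: H^6 = I and the state is unchanged.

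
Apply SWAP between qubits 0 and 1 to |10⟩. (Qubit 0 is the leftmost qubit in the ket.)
|01⟩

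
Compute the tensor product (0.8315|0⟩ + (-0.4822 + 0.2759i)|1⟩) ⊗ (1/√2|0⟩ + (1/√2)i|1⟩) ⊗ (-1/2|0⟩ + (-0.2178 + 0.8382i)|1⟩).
-0.294|000⟩ + (-0.1281 + 0.4928i)|001⟩ - 0.294i|010⟩ + (-0.4928 - 0.1281i)|011⟩ + (0.1705 - 0.09755i)|100⟩ + (-0.08926 - 0.3283i)|101⟩ + (0.09755 + 0.1705i)|110⟩ + (0.3283 - 0.08926i)|111⟩

amp(|b₁b₂…⟩) = product of the factor amplitudes for bits b₁, b₂, …; only kets whose every factor amplitude is nonzero survive.
|000⟩: (0.8315)(1/√2)(-1/2) = -0.294
|001⟩: (0.8315)(1/√2)(-0.2178 + 0.8382i) = (-0.1281 + 0.4928i)
|010⟩: (0.8315)((1/√2)i)(-1/2) = -0.294i
|011⟩: (0.8315)((1/√2)i)(-0.2178 + 0.8382i) = (-0.4928 - 0.1281i)
|100⟩: (-0.4822 + 0.2759i)(1/√2)(-1/2) = (0.1705 - 0.09755i)
|101⟩: (-0.4822 + 0.2759i)(1/√2)(-0.2178 + 0.8382i) = (-0.08926 - 0.3283i)
|110⟩: (-0.4822 + 0.2759i)((1/√2)i)(-1/2) = (0.09755 + 0.1705i)
|111⟩: (-0.4822 + 0.2759i)((1/√2)i)(-0.2178 + 0.8382i) = (0.3283 - 0.08926i)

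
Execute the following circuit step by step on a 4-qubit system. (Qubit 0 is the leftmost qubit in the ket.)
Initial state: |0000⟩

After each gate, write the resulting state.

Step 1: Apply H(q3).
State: 1/√2|0000⟩ + 1/√2|0001⟩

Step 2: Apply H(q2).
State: 1/2|0000⟩ + 1/2|0001⟩ + 1/2|0010⟩ + 1/2|0011⟩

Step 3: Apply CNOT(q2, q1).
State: 1/2|0000⟩ + 1/2|0001⟩ + 1/2|0110⟩ + 1/2|0111⟩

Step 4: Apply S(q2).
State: 1/2|0000⟩ + 1/2|0001⟩ + (1/2)i|0110⟩ + (1/2)i|0111⟩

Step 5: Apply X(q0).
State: 1/2|1000⟩ + 1/2|1001⟩ + (1/2)i|1110⟩ + (1/2)i|1111⟩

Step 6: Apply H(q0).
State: 1/√8|0000⟩ + 1/√8|0001⟩ + (1/√8)i|0110⟩ + (1/√8)i|0111⟩ - 1/√8|1000⟩ - 1/√8|1001⟩ - (1/√8)i|1110⟩ - (1/√8)i|1111⟩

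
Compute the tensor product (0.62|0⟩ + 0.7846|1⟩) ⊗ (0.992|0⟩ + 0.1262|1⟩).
0.615|00⟩ + 0.07824|01⟩ + 0.7783|10⟩ + 0.09902|11⟩

amp(|b₁b₂…⟩) = product of the factor amplitudes for bits b₁, b₂, …; only kets whose every factor amplitude is nonzero survive.
|00⟩: (0.62)(0.992) = 0.615
|01⟩: (0.62)(0.1262) = 0.07824
|10⟩: (0.7846)(0.992) = 0.7783
|11⟩: (0.7846)(0.1262) = 0.09902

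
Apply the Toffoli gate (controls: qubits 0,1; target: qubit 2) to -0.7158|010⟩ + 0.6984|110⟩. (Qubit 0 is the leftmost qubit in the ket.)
-0.7158|010⟩ + 0.6984|111⟩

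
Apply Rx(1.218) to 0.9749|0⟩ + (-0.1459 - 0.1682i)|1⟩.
(0.7034 + 0.08346i)|0⟩ + (-0.1197 - 0.6957i)|1⟩

Rx(1.218) = [[cos(θ/2), −i·sin(θ/2)], [−i·sin(θ/2), cos(θ/2)]]; θ = 1.218, cos(θ/2) ≈ 0.82022, sin(θ/2) ≈ 0.572048.
With a = amp(|0⟩) = 0.9749 and b = amp(|1⟩) = (-0.1459 - 0.1682i):
new amp(|0⟩) = (0.82022)·a + (-0.572048i)·b = (0.7034 + 0.08346i)
new amp(|1⟩) = (-0.572048i)·a + (0.82022)·b = (-0.1197 - 0.6957i)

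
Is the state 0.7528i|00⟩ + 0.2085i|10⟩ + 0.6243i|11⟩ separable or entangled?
Entangled

Writing the state as a|00⟩ + b|01⟩ + c|10⟩ + d|11⟩, it is a product state iff ad − bc = 0.
Here (a, b, c, d) = (0.7528i, 0, 0.2085i, 0.6243i): ad − bc = (0.7528i)(0.6243i) − (0)(0.2085i) = -0.47 ≠ 0, so the state is entangled.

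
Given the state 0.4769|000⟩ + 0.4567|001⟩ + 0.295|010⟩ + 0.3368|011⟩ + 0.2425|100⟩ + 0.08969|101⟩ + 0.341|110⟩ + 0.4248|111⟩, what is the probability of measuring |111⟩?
0.1805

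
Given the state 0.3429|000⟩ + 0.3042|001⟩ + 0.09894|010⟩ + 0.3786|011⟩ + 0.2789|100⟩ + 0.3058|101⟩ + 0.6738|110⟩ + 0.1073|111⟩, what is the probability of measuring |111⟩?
0.01151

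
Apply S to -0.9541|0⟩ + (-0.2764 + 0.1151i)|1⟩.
-0.9541|0⟩ + (-0.1151 - 0.2764i)|1⟩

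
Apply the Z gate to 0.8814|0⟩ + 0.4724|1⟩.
0.8814|0⟩ - 0.4724|1⟩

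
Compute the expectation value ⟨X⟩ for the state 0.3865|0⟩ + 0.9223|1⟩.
0.7129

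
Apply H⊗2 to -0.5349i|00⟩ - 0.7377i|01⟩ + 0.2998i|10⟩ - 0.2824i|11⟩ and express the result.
-0.6276i|00⟩ + 0.3925i|01⟩ - 0.645i|10⟩ - 0.1897i|11⟩

H⊗2 gives amp(|y⟩) = (1/2) Σ_x (−1)^(x·y) amp(|x⟩), where x·y is the number of positions in which both x and y have a 1.
|00⟩: (-0.5349i - 0.7377i + 0.2998i - 0.2824i)/2 = -0.6276i
|01⟩: (-0.5349i + 0.7377i + 0.2998i + 0.2824i)/2 = 0.3925i
|10⟩: (-0.5349i - 0.7377i - 0.2998i + 0.2824i)/2 = -0.645i
|11⟩: (-0.5349i + 0.7377i - 0.2998i - 0.2824i)/2 = -0.1897i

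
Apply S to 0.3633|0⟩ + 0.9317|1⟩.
0.3633|0⟩ + 0.9317i|1⟩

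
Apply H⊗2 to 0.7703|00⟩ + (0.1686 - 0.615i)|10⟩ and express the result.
(0.4695 - 0.3075i)|00⟩ + (0.4695 - 0.3075i)|01⟩ + (0.3009 + 0.3075i)|10⟩ + (0.3009 + 0.3075i)|11⟩

H⊗2 gives amp(|y⟩) = (1/2) Σ_x (−1)^(x·y) amp(|x⟩), where x·y is the number of positions in which both x and y have a 1.
|00⟩: (0.7703 + (0.1686 - 0.615i))/2 = (0.4695 - 0.3075i)
|01⟩: (0.7703 + (0.1686 - 0.615i))/2 = (0.4695 - 0.3075i)
|10⟩: (0.7703 - (0.1686 - 0.615i))/2 = (0.3009 + 0.3075i)
|11⟩: (0.7703 - (0.1686 - 0.615i))/2 = (0.3009 + 0.3075i)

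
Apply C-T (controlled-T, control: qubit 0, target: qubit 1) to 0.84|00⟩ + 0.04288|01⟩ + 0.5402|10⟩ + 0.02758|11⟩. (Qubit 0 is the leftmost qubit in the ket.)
0.84|00⟩ + 0.04288|01⟩ + 0.5402|10⟩ + (0.0195 + 0.0195i)|11⟩

C-T leaves the control-|0⟩ kets |00⟩, |01⟩ unchanged and applies T to qubit 1 on the control-|1⟩ pair (|10⟩, |11⟩).
T = [[1, 0], [0, (1/√2 + (1/√2)i)]].
With a = amp(|10⟩) = 0.5402 and b = amp(|11⟩) = 0.02758:
new amp(|10⟩) = (1)·a = 0.5402
new amp(|11⟩) = (1/√2 + (1/√2)i)·b = (0.0195 + 0.0195i)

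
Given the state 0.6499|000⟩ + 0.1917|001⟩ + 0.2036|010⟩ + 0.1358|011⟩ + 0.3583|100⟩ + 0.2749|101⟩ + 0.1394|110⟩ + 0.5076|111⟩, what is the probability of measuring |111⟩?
0.2577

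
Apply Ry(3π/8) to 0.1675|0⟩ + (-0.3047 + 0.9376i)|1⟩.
(0.3086 - 0.5209i)|0⟩ + (-0.1603 + 0.7796i)|1⟩

Ry(3π/8) = [[cos(θ/2), −sin(θ/2)], [sin(θ/2), cos(θ/2)]]; θ = 3π/8, cos(θ/2) ≈ 0.83147, sin(θ/2) ≈ 0.55557.
With a = amp(|0⟩) = 0.1675 and b = amp(|1⟩) = (-0.3047 + 0.9376i):
new amp(|0⟩) = (0.83147)·a + (-0.55557)·b = (0.3086 - 0.5209i)
new amp(|1⟩) = (0.55557)·a + (0.83147)·b = (-0.1603 + 0.7796i)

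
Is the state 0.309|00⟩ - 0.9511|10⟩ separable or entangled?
Separable

Writing the state as a|00⟩ + b|01⟩ + c|10⟩ + d|11⟩, it is a product state iff ad − bc = 0.
Here (a, b, c, d) = (0.309, 0, -0.9511, 0): ad − bc = (0.309)(0) − (0)(-0.9511) = 0, so the state is separable.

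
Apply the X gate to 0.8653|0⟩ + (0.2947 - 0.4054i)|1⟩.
(0.2947 - 0.4054i)|0⟩ + 0.8653|1⟩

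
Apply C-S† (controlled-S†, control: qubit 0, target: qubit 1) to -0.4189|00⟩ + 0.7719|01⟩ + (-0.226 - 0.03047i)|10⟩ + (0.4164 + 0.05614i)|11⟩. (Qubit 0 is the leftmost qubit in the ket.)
-0.4189|00⟩ + 0.7719|01⟩ + (-0.226 - 0.03047i)|10⟩ + (0.05614 - 0.4164i)|11⟩

C-S† leaves the control-|0⟩ kets |00⟩, |01⟩ unchanged and applies S† to qubit 1 on the control-|1⟩ pair (|10⟩, |11⟩).
S† = [[1, 0], [0, -i]].
With a = amp(|10⟩) = (-0.226 - 0.03047i) and b = amp(|11⟩) = (0.4164 + 0.05614i):
new amp(|10⟩) = (1)·a = (-0.226 - 0.03047i)
new amp(|11⟩) = (-i)·b = (0.05614 - 0.4164i)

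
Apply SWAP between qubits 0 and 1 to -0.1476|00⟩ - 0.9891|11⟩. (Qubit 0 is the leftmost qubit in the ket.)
-0.1476|00⟩ - 0.9891|11⟩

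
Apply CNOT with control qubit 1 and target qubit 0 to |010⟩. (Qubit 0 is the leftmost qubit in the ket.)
|110⟩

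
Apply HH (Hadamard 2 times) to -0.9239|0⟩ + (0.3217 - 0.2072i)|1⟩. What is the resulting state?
-0.9239|0⟩ + (0.3217 - 0.2072i)|1⟩

H² = I, so an even number of Hadamards cancels: H^2 = I and the state is unchanged.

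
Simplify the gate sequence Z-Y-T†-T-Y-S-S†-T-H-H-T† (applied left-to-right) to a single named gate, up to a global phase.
Z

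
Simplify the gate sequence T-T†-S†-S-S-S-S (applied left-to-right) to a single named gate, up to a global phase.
S†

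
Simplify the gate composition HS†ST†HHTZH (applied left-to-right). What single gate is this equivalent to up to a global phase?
X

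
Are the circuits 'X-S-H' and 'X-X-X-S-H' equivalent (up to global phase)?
Yes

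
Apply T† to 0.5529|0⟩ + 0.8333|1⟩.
0.5529|0⟩ + (0.5892 - 0.5892i)|1⟩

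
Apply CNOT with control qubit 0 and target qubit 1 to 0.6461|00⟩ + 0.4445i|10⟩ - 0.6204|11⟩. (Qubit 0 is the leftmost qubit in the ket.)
0.6461|00⟩ - 0.6204|10⟩ + 0.4445i|11⟩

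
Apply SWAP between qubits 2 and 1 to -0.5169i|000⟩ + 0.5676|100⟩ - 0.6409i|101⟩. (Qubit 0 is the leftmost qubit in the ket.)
-0.5169i|000⟩ + 0.5676|100⟩ - 0.6409i|110⟩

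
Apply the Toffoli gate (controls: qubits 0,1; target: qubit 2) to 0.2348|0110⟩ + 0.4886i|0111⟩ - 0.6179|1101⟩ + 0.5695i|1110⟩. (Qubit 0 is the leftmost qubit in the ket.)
0.2348|0110⟩ + 0.4886i|0111⟩ + 0.5695i|1100⟩ - 0.6179|1111⟩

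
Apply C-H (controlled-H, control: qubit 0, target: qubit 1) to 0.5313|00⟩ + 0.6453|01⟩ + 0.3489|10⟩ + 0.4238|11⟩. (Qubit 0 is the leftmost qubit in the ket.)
0.5313|00⟩ + 0.6453|01⟩ + 0.5464|10⟩ - 0.05296|11⟩

C-H leaves the control-|0⟩ kets |00⟩, |01⟩ unchanged and applies H to qubit 1 on the control-|1⟩ pair (|10⟩, |11⟩).
H = [[1/√2, 1/√2], [1/√2, -1/√2]].
With a = amp(|10⟩) = 0.3489 and b = amp(|11⟩) = 0.4238:
new amp(|10⟩) = (1/√2)·a + (1/√2)·b = 0.5464
new amp(|11⟩) = (1/√2)·a + (-1/√2)·b = -0.05296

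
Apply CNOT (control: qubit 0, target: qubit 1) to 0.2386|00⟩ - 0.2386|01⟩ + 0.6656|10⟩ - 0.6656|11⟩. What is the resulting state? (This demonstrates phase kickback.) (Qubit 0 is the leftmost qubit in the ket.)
0.2386|00⟩ - 0.2386|01⟩ - 0.6656|10⟩ + 0.6656|11⟩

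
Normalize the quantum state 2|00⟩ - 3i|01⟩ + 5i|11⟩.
0.3244|00⟩ - 0.4867i|01⟩ + 0.8111i|11⟩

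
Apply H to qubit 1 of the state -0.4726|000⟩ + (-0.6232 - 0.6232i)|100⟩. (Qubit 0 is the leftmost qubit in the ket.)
-0.3342|000⟩ - 0.3342|010⟩ + (-0.4407 - 0.4407i)|100⟩ + (-0.4407 - 0.4407i)|110⟩

H on qubit 1 mixes each pair of kets that differ only in qubit 1: amplitudes (a, b) of (|…0…⟩, |…1…⟩) become ((a + b)/√2, (a − b)/√2). Kets absent from the input have amplitude 0.
(|000⟩, |010⟩): (a, b) = (-0.4726, 0) → (-0.3342, -0.3342)
(|100⟩, |110⟩): (a, b) = ((-0.6232 - 0.6232i), 0) → ((-0.4407 - 0.4407i), (-0.4407 - 0.4407i))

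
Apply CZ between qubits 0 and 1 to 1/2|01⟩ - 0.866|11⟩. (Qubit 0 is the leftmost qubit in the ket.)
1/2|01⟩ + 0.866|11⟩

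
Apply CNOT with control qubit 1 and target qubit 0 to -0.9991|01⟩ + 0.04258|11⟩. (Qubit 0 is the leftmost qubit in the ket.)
0.04258|01⟩ - 0.9991|11⟩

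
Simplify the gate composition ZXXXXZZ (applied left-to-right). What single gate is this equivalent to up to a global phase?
Z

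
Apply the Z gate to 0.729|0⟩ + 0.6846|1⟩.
0.729|0⟩ - 0.6846|1⟩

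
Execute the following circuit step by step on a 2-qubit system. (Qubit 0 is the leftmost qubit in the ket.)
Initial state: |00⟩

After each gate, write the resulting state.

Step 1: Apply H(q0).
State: 1/√2|00⟩ + 1/√2|10⟩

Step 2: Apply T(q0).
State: 1/√2|00⟩ + (1/2 + (1/2)i)|10⟩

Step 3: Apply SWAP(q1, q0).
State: 1/√2|00⟩ + (1/2 + (1/2)i)|01⟩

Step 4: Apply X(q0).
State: 1/√2|10⟩ + (1/2 + (1/2)i)|11⟩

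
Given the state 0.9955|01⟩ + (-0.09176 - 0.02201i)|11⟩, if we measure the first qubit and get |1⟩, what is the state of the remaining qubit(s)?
(-0.9724 - 0.2332i)|1⟩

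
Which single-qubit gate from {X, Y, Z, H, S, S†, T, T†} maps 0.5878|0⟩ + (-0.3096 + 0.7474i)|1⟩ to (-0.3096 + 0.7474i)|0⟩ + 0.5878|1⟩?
X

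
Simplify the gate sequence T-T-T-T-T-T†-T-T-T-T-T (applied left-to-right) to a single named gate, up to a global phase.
T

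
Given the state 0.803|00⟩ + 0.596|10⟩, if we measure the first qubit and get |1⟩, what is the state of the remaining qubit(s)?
|0⟩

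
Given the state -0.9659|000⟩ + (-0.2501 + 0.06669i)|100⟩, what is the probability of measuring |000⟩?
0.933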